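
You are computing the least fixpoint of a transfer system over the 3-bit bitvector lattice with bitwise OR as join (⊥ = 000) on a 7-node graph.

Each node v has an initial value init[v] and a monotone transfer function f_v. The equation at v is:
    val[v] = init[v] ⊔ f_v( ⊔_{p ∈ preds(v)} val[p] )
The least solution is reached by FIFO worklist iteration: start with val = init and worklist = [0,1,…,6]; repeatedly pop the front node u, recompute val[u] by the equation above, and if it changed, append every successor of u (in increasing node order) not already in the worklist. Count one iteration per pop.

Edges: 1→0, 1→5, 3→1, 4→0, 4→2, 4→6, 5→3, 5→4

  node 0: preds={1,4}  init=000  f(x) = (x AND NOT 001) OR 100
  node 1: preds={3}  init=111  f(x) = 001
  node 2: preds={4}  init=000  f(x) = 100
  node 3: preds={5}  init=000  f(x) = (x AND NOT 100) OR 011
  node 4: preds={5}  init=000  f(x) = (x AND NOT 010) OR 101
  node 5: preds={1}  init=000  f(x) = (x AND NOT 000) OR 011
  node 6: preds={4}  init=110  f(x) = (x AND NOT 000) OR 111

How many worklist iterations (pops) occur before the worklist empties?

Worklist (12 pops):
  #1 pop 0: in=111 → 110 (was 000); enqueue []
  #2 pop 1: in=000 → 111 (no change)
  #3 pop 2: in=000 → 100 (was 000); enqueue []
  #4 pop 3: in=000 → 011 (was 000); enqueue [1]
  #5 pop 4: in=000 → 101 (was 000); enqueue [0,2]
  #6 pop 5: in=111 → 111 (was 000); enqueue [3,4]
  #7 pop 6: in=101 → 111 (was 110); enqueue []
  #8 pop 1: in=011 → 111 (no change)
  #9 pop 0: in=111 → 110 (no change)
  #10 pop 2: in=101 → 100 (no change)
  #11 pop 3: in=111 → 011 (no change)
  #12 pop 4: in=111 → 101 (no change)

Fixpoint:
  val[0] = 110
  val[1] = 111
  val[2] = 100
  val[3] = 011
  val[4] = 101
  val[5] = 111
  val[6] = 111

12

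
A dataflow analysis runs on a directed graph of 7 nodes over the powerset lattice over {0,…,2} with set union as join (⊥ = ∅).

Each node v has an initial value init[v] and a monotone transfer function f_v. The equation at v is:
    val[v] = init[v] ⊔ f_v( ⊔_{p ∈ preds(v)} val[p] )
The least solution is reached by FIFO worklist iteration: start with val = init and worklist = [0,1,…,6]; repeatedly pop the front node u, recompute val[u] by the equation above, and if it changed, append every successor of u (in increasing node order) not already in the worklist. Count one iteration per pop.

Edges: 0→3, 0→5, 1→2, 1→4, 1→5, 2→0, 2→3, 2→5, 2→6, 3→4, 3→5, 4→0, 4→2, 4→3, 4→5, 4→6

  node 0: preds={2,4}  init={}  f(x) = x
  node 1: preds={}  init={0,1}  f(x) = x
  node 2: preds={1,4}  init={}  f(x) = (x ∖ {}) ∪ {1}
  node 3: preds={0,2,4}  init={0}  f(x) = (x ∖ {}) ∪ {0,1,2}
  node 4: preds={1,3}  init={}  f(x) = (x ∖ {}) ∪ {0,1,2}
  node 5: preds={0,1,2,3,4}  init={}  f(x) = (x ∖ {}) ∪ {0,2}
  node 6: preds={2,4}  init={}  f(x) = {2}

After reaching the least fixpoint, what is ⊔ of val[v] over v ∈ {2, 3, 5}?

Iteration log — 13 steps:
  step 1. node 0  ⊔preds={}  new={}  stable
  step 2. node 1  ⊔preds={}  new={0,1}  stable
  step 3. node 2  ⊔preds={0,1}  new={0,1}  old={}  +wl: 0
  step 4. node 3  ⊔preds={0,1}  new={0,1,2}  old={0}  +wl: 
  step 5. node 4  ⊔preds={0,1,2}  new={0,1,2}  old={}  +wl: 2,3
  step 6. node 5  ⊔preds={0,1,2}  new={0,1,2}  old={}  +wl: 
  step 7. node 6  ⊔preds={0,1,2}  new={2}  old={}  +wl: 
  step 8. node 0  ⊔preds={0,1,2}  new={0,1,2}  old={}  +wl: 5
  step 9. node 2  ⊔preds={0,1,2}  new={0,1,2}  old={0,1}  +wl: 0,6
  step 10. node 3  ⊔preds={0,1,2}  new={0,1,2}  stable
  step 11. node 5  ⊔preds={0,1,2}  new={0,1,2}  stable
  step 12. node 0  ⊔preds={0,1,2}  new={0,1,2}  stable
  step 13. node 6  ⊔preds={0,1,2}  new={2}  stable

Least fixpoint reached:
  node 0: {0,1,2}
  node 1: {0,1}
  node 2: {0,1,2}
  node 3: {0,1,2}
  node 4: {0,1,2}
  node 5: {0,1,2}
  node 6: {2}

{0,1,2}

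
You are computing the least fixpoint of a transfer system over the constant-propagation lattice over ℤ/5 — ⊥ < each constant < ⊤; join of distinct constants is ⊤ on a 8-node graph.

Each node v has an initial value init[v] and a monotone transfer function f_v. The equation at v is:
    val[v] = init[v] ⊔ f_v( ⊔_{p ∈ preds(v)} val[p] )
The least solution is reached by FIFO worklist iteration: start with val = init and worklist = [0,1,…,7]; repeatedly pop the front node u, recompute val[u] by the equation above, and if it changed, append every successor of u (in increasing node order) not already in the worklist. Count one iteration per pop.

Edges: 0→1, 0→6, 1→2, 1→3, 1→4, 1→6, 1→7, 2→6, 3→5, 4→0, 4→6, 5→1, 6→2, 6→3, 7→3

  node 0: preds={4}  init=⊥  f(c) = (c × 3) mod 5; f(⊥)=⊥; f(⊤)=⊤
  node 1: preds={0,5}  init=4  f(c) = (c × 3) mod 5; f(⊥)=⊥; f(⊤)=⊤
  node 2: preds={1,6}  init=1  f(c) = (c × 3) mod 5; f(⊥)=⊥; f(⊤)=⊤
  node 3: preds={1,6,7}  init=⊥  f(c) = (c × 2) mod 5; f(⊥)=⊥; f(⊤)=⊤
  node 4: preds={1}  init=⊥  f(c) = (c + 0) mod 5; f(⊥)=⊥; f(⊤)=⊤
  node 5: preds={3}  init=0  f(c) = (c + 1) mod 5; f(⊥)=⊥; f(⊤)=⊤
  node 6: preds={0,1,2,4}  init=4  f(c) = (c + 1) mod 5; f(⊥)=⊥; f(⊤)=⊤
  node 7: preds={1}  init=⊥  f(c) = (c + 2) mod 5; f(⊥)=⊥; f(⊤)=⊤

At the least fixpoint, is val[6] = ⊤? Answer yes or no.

yes

Trace (13 dequeues):
  [1] u=0 | in ⊥ | out ⊥ | ==
  [2] u=1 | in 0 | out ⊤ | prev 4 | push {}
  [3] u=2 | in ⊤ | out ⊤ | prev 1 | push {}
  [4] u=3 | in ⊤ | out ⊤ | prev ⊥ | push {}
  [5] u=4 | in ⊤ | out ⊤ | prev ⊥ | push {0}
  [6] u=5 | in ⊤ | out ⊤ | prev 0 | push {1}
  [7] u=6 | in ⊤ | out ⊤ | prev 4 | push {2,3}
  [8] u=7 | in ⊤ | out ⊤ | prev ⊥ | push {}
  [9] u=0 | in ⊤ | out ⊤ | prev ⊥ | push {6}
  [10] u=1 | in ⊤ | out ⊤ | ==
  [11] u=2 | in ⊤ | out ⊤ | ==
  [12] u=3 | in ⊤ | out ⊤ | ==
  [13] u=6 | in ⊤ | out ⊤ | ==

Converged values:
  [0] ⊤
  [1] ⊤
  [2] ⊤
  [3] ⊤
  [4] ⊤
  [5] ⊤
  [6] ⊤
  [7] ⊤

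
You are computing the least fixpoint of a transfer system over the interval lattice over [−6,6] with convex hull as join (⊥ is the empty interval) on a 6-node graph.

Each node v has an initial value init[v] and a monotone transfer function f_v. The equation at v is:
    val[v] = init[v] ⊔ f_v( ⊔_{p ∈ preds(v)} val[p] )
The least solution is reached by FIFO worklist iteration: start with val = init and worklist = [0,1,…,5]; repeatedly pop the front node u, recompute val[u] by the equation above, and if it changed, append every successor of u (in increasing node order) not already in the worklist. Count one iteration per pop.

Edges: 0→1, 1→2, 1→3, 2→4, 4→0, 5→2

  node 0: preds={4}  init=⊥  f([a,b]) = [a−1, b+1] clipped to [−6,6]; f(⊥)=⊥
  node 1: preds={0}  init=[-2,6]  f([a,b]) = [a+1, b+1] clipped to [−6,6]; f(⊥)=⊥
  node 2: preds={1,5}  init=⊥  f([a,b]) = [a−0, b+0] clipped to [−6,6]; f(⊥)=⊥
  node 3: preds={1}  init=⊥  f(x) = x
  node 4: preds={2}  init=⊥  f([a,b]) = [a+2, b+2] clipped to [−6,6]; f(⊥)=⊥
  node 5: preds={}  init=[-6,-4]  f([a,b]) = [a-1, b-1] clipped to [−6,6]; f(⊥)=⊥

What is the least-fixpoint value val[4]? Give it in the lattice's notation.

[-4,6]

Trace (10 dequeues):
  [1] u=0 | in ⊥ | out ⊥ | ==
  [2] u=1 | in ⊥ | out [-2,6] | ==
  [3] u=2 | in [-6,6] | out [-6,6] | prev ⊥ | push {}
  [4] u=3 | in [-2,6] | out [-2,6] | prev ⊥ | push {}
  [5] u=4 | in [-6,6] | out [-4,6] | prev ⊥ | push {0}
  [6] u=5 | in ⊥ | out [-6,-4] | ==
  [7] u=0 | in [-4,6] | out [-5,6] | prev ⊥ | push {1}
  [8] u=1 | in [-5,6] | out [-4,6] | prev [-2,6] | push {2,3}
  [9] u=2 | in [-6,6] | out [-6,6] | ==
  [10] u=3 | in [-4,6] | out [-4,6] | prev [-2,6] | push {}

Converged values:
  [0] [-5,6]
  [1] [-4,6]
  [2] [-6,6]
  [3] [-4,6]
  [4] [-4,6]
  [5] [-6,-4]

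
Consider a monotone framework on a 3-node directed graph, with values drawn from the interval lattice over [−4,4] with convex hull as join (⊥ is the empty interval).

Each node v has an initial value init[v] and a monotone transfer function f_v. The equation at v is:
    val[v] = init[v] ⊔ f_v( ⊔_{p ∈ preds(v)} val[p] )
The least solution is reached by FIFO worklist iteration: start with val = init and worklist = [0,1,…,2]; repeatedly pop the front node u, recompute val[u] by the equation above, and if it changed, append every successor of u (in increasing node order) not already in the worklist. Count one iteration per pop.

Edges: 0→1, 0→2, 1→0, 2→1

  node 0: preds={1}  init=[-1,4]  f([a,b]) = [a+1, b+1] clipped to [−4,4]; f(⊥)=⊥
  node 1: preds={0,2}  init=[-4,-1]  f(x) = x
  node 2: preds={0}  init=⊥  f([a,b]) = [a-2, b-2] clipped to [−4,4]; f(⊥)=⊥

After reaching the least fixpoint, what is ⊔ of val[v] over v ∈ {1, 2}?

Worklist (5 pops):
  #1 pop 0: in=[-4,-1] → [-3,4] (was [-1,4]); enqueue []
  #2 pop 1: in=[-3,4] → [-4,4] (was [-4,-1]); enqueue [0]
  #3 pop 2: in=[-3,4] → [-4,2] (was ⊥); enqueue [1]
  #4 pop 0: in=[-4,4] → [-3,4] (no change)
  #5 pop 1: in=[-4,4] → [-4,4] (no change)

Fixpoint:
  val[0] = [-3,4]
  val[1] = [-4,4]
  val[2] = [-4,2]

[-4,4]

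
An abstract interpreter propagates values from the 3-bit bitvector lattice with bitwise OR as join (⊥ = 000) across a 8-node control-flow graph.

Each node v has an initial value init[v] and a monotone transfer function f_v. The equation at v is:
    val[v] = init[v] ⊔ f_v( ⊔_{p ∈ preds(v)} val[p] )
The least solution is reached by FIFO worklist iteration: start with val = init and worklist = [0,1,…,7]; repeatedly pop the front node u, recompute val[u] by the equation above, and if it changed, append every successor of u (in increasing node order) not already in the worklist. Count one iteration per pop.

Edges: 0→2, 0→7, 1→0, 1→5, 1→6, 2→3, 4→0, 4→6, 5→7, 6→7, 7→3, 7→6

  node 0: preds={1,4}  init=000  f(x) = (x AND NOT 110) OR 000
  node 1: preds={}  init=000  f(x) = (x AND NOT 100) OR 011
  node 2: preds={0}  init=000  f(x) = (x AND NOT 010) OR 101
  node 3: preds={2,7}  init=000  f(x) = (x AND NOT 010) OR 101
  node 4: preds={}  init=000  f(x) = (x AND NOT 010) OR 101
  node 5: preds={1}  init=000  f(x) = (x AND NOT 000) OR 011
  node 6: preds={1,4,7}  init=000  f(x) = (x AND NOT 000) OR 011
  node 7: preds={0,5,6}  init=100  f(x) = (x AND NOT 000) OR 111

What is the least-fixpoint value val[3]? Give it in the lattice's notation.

Worklist (13 pops):
  #1 pop 0: in=000 → 000 (no change)
  #2 pop 1: in=000 → 011 (was 000); enqueue [0]
  #3 pop 2: in=000 → 101 (was 000); enqueue []
  #4 pop 3: in=101 → 101 (was 000); enqueue []
  #5 pop 4: in=000 → 101 (was 000); enqueue []
  #6 pop 5: in=011 → 011 (was 000); enqueue []
  #7 pop 6: in=111 → 111 (was 000); enqueue []
  #8 pop 7: in=111 → 111 (was 100); enqueue [3,6]
  #9 pop 0: in=111 → 001 (was 000); enqueue [2,7]
  #10 pop 3: in=111 → 101 (no change)
  #11 pop 6: in=111 → 111 (no change)
  #12 pop 2: in=001 → 101 (no change)
  #13 pop 7: in=111 → 111 (no change)

Fixpoint:
  val[0] = 001
  val[1] = 011
  val[2] = 101
  val[3] = 101
  val[4] = 101
  val[5] = 011
  val[6] = 111
  val[7] = 111

101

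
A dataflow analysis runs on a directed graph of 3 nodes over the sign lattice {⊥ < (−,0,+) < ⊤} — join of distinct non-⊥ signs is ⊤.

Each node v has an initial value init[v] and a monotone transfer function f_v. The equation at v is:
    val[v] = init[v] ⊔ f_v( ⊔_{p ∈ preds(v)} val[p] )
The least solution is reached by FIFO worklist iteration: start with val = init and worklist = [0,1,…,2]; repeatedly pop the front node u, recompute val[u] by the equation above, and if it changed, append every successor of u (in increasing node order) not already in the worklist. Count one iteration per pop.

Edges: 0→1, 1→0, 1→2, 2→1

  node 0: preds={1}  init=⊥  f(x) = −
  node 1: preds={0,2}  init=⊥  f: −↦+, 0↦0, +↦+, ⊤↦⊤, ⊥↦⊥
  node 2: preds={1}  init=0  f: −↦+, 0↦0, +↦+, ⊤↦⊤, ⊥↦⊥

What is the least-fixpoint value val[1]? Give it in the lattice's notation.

⊤

Trace (5 dequeues):
  [1] u=0 | in ⊥ | out − | prev ⊥ | push {}
  [2] u=1 | in ⊤ | out ⊤ | prev ⊥ | push {0}
  [3] u=2 | in ⊤ | out ⊤ | prev 0 | push {1}
  [4] u=0 | in ⊤ | out − | ==
  [5] u=1 | in ⊤ | out ⊤ | ==

Converged values:
  [0] −
  [1] ⊤
  [2] ⊤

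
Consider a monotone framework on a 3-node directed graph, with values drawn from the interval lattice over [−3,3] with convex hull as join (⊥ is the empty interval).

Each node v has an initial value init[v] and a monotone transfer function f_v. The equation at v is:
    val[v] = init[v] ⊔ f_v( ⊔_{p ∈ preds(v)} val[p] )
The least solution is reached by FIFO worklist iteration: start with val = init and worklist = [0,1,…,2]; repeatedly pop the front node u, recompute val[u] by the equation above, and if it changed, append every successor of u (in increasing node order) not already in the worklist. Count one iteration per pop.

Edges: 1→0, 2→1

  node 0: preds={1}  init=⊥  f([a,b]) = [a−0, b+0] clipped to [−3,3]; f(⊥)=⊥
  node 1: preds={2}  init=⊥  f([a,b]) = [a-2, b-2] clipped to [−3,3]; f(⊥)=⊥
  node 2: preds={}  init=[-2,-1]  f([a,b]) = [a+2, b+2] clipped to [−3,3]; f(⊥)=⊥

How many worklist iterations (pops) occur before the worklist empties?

Worklist (4 pops):
  #1 pop 0: in=⊥ → ⊥ (no change)
  #2 pop 1: in=[-2,-1] → [-3,-3] (was ⊥); enqueue [0]
  #3 pop 2: in=⊥ → [-2,-1] (no change)
  #4 pop 0: in=[-3,-3] → [-3,-3] (was ⊥); enqueue []

Fixpoint:
  val[0] = [-3,-3]
  val[1] = [-3,-3]
  val[2] = [-2,-1]

4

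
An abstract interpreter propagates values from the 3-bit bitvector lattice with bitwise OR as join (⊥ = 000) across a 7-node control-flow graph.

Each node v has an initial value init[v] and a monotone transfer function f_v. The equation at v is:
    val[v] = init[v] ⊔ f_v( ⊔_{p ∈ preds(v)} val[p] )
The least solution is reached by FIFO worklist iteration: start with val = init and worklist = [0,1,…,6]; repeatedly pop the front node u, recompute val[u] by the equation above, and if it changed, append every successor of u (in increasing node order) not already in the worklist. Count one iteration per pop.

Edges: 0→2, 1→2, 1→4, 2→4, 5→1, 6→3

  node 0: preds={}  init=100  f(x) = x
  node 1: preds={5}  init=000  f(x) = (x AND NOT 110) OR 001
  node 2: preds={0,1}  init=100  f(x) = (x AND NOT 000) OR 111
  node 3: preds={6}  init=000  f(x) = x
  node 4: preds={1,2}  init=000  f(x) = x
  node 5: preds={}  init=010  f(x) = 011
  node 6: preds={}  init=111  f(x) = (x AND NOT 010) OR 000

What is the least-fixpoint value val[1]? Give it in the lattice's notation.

001

Trace (8 dequeues):
  [1] u=0 | in 000 | out 100 | ==
  [2] u=1 | in 010 | out 001 | prev 000 | push {}
  [3] u=2 | in 101 | out 111 | prev 100 | push {}
  [4] u=3 | in 111 | out 111 | prev 000 | push {}
  [5] u=4 | in 111 | out 111 | prev 000 | push {}
  [6] u=5 | in 000 | out 011 | prev 010 | push {1}
  [7] u=6 | in 000 | out 111 | ==
  [8] u=1 | in 011 | out 001 | ==

Converged values:
  [0] 100
  [1] 001
  [2] 111
  [3] 111
  [4] 111
  [5] 011
  [6] 111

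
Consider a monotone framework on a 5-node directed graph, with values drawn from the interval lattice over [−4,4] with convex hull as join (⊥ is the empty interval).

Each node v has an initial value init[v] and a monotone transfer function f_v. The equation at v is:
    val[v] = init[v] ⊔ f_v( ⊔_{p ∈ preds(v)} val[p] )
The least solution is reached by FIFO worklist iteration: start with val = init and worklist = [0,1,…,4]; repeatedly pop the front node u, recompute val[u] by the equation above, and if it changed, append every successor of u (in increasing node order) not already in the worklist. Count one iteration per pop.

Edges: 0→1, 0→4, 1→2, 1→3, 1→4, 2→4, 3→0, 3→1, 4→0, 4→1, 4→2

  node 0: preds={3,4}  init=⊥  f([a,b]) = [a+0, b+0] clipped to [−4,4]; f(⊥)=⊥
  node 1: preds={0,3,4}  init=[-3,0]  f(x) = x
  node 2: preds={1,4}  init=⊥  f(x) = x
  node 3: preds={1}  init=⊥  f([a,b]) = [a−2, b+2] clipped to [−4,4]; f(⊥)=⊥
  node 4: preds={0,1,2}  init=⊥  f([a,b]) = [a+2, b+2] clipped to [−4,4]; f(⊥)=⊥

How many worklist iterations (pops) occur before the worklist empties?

Worklist (15 pops):
  #1 pop 0: in=⊥ → ⊥ (no change)
  #2 pop 1: in=⊥ → [-3,0] (no change)
  #3 pop 2: in=[-3,0] → [-3,0] (was ⊥); enqueue []
  #4 pop 3: in=[-3,0] → [-4,2] (was ⊥); enqueue [0,1]
  #5 pop 4: in=[-3,0] → [-1,2] (was ⊥); enqueue [2]
  #6 pop 0: in=[-4,2] → [-4,2] (was ⊥); enqueue [4]
  #7 pop 1: in=[-4,2] → [-4,2] (was [-3,0]); enqueue [3]
  #8 pop 2: in=[-4,2] → [-4,2] (was [-3,0]); enqueue []
  #9 pop 4: in=[-4,2] → [-2,4] (was [-1,2]); enqueue [0,1,2]
  #10 pop 3: in=[-4,2] → [-4,4] (was [-4,2]); enqueue []
  #11 pop 0: in=[-4,4] → [-4,4] (was [-4,2]); enqueue [4]
  #12 pop 1: in=[-4,4] → [-4,4] (was [-4,2]); enqueue [3]
  #13 pop 2: in=[-4,4] → [-4,4] (was [-4,2]); enqueue []
  #14 pop 4: in=[-4,4] → [-2,4] (no change)
  #15 pop 3: in=[-4,4] → [-4,4] (no change)

Fixpoint:
  val[0] = [-4,4]
  val[1] = [-4,4]
  val[2] = [-4,4]
  val[3] = [-4,4]
  val[4] = [-2,4]

15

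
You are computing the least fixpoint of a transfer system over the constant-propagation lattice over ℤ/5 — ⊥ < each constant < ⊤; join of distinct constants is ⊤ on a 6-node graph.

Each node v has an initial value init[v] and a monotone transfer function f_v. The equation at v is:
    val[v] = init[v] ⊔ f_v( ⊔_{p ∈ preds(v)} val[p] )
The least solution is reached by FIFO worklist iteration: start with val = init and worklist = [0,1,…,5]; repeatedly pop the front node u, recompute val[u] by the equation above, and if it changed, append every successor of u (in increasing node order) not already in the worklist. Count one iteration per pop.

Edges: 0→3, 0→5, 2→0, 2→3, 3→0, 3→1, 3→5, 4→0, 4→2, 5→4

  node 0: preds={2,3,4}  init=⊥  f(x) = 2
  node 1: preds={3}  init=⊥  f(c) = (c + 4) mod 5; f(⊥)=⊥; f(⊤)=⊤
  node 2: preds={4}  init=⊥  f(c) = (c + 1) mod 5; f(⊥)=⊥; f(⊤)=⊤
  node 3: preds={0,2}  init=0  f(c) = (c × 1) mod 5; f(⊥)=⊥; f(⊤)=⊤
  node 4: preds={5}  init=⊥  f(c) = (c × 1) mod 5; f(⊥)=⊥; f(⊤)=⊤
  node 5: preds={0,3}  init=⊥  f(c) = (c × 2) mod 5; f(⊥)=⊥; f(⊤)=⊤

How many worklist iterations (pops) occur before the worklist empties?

Trace (13 dequeues):
  [1] u=0 | in 0 | out 2 | prev ⊥ | push {}
  [2] u=1 | in 0 | out 4 | prev ⊥ | push {}
  [3] u=2 | in ⊥ | out ⊥ | ==
  [4] u=3 | in 2 | out ⊤ | prev 0 | push {0,1}
  [5] u=4 | in ⊥ | out ⊥ | ==
  [6] u=5 | in ⊤ | out ⊤ | prev ⊥ | push {4}
  [7] u=0 | in ⊤ | out 2 | ==
  [8] u=1 | in ⊤ | out ⊤ | prev 4 | push {}
  [9] u=4 | in ⊤ | out ⊤ | prev ⊥ | push {0,2}
  [10] u=0 | in ⊤ | out 2 | ==
  [11] u=2 | in ⊤ | out ⊤ | prev ⊥ | push {0,3}
  [12] u=0 | in ⊤ | out 2 | ==
  [13] u=3 | in ⊤ | out ⊤ | ==

Converged values:
  [0] 2
  [1] ⊤
  [2] ⊤
  [3] ⊤
  [4] ⊤
  [5] ⊤

13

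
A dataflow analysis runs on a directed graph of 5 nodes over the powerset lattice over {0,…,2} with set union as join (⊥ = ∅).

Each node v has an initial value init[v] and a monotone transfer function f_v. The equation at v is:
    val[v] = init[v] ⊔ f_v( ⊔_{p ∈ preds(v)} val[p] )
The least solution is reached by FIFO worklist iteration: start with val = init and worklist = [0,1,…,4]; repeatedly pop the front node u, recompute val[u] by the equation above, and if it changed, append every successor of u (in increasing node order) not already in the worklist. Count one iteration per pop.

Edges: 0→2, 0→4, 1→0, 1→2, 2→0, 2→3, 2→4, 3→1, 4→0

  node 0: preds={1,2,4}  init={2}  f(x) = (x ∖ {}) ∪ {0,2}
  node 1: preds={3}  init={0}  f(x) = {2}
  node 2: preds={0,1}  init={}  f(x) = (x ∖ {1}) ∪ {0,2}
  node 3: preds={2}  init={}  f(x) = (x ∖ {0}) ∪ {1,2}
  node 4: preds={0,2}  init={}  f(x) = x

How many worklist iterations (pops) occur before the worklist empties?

7

Trace (7 dequeues):
  [1] u=0 | in {0} | out {0,2} | prev {2} | push {}
  [2] u=1 | in {} | out {0,2} | prev {0} | push {0}
  [3] u=2 | in {0,2} | out {0,2} | prev {} | push {}
  [4] u=3 | in {0,2} | out {1,2} | prev {} | push {1}
  [5] u=4 | in {0,2} | out {0,2} | prev {} | push {}
  [6] u=0 | in {0,2} | out {0,2} | ==
  [7] u=1 | in {1,2} | out {0,2} | ==

Converged values:
  [0] {0,2}
  [1] {0,2}
  [2] {0,2}
  [3] {1,2}
  [4] {0,2}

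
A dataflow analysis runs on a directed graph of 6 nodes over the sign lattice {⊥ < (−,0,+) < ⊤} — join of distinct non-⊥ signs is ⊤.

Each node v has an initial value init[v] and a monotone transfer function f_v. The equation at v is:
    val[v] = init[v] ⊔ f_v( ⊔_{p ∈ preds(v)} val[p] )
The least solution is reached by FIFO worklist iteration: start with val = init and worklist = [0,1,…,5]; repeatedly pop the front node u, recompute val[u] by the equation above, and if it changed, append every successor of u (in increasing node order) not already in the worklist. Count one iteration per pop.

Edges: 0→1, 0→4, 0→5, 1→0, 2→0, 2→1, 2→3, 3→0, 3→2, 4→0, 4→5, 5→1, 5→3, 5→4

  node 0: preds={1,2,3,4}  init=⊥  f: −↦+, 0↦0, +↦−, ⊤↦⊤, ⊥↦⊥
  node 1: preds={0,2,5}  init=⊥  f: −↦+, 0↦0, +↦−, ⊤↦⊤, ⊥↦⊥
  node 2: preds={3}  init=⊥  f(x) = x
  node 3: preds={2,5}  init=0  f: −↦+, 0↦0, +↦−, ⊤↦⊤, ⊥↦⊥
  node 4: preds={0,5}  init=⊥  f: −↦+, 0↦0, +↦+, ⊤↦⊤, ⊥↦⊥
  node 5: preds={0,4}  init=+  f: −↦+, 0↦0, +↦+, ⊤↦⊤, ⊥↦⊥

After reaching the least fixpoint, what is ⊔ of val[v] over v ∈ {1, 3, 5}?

Trace (14 dequeues):
  [1] u=0 | in 0 | out 0 | prev ⊥ | push {}
  [2] u=1 | in ⊤ | out ⊤ | prev ⊥ | push {0}
  [3] u=2 | in 0 | out 0 | prev ⊥ | push {1}
  [4] u=3 | in ⊤ | out ⊤ | prev 0 | push {2}
  [5] u=4 | in ⊤ | out ⊤ | prev ⊥ | push {}
  [6] u=5 | in ⊤ | out ⊤ | prev + | push {3,4}
  [7] u=0 | in ⊤ | out ⊤ | prev 0 | push {5}
  [8] u=1 | in ⊤ | out ⊤ | ==
  [9] u=2 | in ⊤ | out ⊤ | prev 0 | push {0,1}
  [10] u=3 | in ⊤ | out ⊤ | ==
  [11] u=4 | in ⊤ | out ⊤ | ==
  [12] u=5 | in ⊤ | out ⊤ | ==
  [13] u=0 | in ⊤ | out ⊤ | ==
  [14] u=1 | in ⊤ | out ⊤ | ==

Converged values:
  [0] ⊤
  [1] ⊤
  [2] ⊤
  [3] ⊤
  [4] ⊤
  [5] ⊤

⊤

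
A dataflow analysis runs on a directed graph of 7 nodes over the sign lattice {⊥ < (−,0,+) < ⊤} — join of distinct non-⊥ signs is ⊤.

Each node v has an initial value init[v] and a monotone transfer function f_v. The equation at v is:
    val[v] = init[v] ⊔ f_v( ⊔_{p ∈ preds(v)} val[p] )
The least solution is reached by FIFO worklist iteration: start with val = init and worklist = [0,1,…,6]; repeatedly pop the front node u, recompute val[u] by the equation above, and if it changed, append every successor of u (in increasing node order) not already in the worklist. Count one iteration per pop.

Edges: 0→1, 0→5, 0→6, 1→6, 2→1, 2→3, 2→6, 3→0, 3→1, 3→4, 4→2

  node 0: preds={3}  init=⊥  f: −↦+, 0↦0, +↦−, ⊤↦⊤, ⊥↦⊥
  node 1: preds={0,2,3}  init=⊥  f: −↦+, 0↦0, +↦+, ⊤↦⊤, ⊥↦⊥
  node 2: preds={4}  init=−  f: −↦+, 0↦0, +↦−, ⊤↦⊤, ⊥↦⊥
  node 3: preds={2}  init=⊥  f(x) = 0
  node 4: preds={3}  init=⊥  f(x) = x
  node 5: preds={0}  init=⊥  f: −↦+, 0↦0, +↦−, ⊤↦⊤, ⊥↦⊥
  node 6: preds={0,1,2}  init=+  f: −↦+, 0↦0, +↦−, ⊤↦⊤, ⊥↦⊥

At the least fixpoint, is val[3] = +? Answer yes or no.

no

Worklist (14 pops):
  #1 pop 0: in=⊥ → ⊥ (no change)
  #2 pop 1: in=− → + (was ⊥); enqueue []
  #3 pop 2: in=⊥ → − (no change)
  #4 pop 3: in=− → 0 (was ⊥); enqueue [0,1]
  #5 pop 4: in=0 → 0 (was ⊥); enqueue [2]
  #6 pop 5: in=⊥ → ⊥ (no change)
  #7 pop 6: in=⊤ → ⊤ (was +); enqueue []
  #8 pop 0: in=0 → 0 (was ⊥); enqueue [5,6]
  #9 pop 1: in=⊤ → ⊤ (was +); enqueue []
  #10 pop 2: in=0 → ⊤ (was −); enqueue [1,3]
  #11 pop 5: in=0 → 0 (was ⊥); enqueue []
  #12 pop 6: in=⊤ → ⊤ (no change)
  #13 pop 1: in=⊤ → ⊤ (no change)
  #14 pop 3: in=⊤ → 0 (no change)

Fixpoint:
  val[0] = 0
  val[1] = ⊤
  val[2] = ⊤
  val[3] = 0
  val[4] = 0
  val[5] = 0
  val[6] = ⊤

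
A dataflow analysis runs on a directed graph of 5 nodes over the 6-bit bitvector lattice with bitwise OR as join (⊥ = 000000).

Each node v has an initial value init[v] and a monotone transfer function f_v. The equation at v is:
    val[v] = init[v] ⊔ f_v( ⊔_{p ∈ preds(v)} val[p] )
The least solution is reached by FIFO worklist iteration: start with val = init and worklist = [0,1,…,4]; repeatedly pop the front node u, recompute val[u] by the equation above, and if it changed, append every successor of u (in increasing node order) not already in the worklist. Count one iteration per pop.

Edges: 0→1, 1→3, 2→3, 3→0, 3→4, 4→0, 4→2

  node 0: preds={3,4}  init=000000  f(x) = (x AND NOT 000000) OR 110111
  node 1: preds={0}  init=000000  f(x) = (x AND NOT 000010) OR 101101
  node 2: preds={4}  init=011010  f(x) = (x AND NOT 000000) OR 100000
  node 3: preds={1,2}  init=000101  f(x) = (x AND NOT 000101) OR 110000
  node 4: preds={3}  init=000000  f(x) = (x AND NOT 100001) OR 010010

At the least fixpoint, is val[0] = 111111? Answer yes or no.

yes

Worklist (9 pops):
  #1 pop 0: in=000101 → 110111 (was 000000); enqueue []
  #2 pop 1: in=110111 → 111101 (was 000000); enqueue []
  #3 pop 2: in=000000 → 111010 (was 011010); enqueue []
  #4 pop 3: in=111111 → 111111 (was 000101); enqueue [0]
  #5 pop 4: in=111111 → 011110 (was 000000); enqueue [2]
  #6 pop 0: in=111111 → 111111 (was 110111); enqueue [1]
  #7 pop 2: in=011110 → 111110 (was 111010); enqueue [3]
  #8 pop 1: in=111111 → 111101 (no change)
  #9 pop 3: in=111111 → 111111 (no change)

Fixpoint:
  val[0] = 111111
  val[1] = 111101
  val[2] = 111110
  val[3] = 111111
  val[4] = 011110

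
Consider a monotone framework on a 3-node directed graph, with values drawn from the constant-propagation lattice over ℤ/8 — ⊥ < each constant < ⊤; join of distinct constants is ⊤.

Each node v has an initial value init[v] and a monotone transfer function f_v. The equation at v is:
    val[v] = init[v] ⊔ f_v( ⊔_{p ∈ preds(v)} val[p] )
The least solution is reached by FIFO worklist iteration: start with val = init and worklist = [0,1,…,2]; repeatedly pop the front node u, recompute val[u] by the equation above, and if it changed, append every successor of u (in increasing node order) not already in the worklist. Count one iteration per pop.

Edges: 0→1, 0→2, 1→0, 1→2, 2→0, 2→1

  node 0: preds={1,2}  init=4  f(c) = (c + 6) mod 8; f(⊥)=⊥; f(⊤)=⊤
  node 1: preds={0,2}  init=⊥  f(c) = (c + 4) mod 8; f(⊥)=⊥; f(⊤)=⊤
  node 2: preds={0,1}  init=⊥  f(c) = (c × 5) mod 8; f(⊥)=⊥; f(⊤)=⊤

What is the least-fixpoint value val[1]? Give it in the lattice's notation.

Iteration log — 7 steps:
  step 1. node 0  ⊔preds=⊥  new=4  stable
  step 2. node 1  ⊔preds=4  new=0  old=⊥  +wl: 0
  step 3. node 2  ⊔preds=⊤  new=⊤  old=⊥  +wl: 1
  step 4. node 0  ⊔preds=⊤  new=⊤  old=4  +wl: 2
  step 5. node 1  ⊔preds=⊤  new=⊤  old=0  +wl: 0
  step 6. node 2  ⊔preds=⊤  new=⊤  stable
  step 7. node 0  ⊔preds=⊤  new=⊤  stable

Least fixpoint reached:
  node 0: ⊤
  node 1: ⊤
  node 2: ⊤

⊤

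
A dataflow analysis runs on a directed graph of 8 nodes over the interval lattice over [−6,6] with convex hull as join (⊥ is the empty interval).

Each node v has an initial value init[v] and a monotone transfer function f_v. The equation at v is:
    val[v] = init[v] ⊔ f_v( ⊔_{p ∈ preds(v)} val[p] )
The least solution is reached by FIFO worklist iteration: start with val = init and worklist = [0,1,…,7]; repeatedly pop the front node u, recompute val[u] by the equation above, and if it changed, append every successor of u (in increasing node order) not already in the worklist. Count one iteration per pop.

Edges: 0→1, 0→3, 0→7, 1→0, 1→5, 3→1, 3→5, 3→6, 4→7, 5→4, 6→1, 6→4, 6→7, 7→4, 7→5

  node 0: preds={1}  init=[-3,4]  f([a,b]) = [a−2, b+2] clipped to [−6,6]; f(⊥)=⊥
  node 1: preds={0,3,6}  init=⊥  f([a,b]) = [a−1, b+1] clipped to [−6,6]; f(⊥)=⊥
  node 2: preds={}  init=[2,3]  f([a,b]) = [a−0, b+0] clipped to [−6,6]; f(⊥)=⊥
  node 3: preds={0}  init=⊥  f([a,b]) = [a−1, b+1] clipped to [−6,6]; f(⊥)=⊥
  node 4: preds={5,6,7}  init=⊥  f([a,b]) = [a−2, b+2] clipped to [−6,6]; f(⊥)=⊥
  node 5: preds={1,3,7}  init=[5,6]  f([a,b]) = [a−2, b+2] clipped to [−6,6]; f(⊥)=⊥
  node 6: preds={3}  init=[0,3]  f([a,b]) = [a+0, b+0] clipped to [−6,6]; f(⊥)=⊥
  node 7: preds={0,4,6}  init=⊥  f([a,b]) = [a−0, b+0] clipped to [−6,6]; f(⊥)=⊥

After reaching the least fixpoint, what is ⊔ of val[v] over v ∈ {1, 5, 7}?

[-6,6]

Iteration log — 21 steps:
  step 1. node 0  ⊔preds=⊥  new=[-3,4]  stable
  step 2. node 1  ⊔preds=[-3,4]  new=[-4,5]  old=⊥  +wl: 0
  step 3. node 2  ⊔preds=⊥  new=[2,3]  stable
  step 4. node 3  ⊔preds=[-3,4]  new=[-4,5]  old=⊥  +wl: 1
  step 5. node 4  ⊔preds=[0,6]  new=[-2,6]  old=⊥  +wl: 
  step 6. node 5  ⊔preds=[-4,5]  new=[-6,6]  old=[5,6]  +wl: 4
  step 7. node 6  ⊔preds=[-4,5]  new=[-4,5]  old=[0,3]  +wl: 
  step 8. node 7  ⊔preds=[-4,6]  new=[-4,6]  old=⊥  +wl: 5
  step 9. node 0  ⊔preds=[-4,5]  new=[-6,6]  old=[-3,4]  +wl: 3,7
  step 10. node 1  ⊔preds=[-6,6]  new=[-6,6]  old=[-4,5]  +wl: 0
  step 11. node 4  ⊔preds=[-6,6]  new=[-6,6]  old=[-2,6]  +wl: 
  step 12. node 5  ⊔preds=[-6,6]  new=[-6,6]  stable
  step 13. node 3  ⊔preds=[-6,6]  new=[-6,6]  old=[-4,5]  +wl: 1,5,6
  step 14. node 7  ⊔preds=[-6,6]  new=[-6,6]  old=[-4,6]  +wl: 4
  step 15. node 0  ⊔preds=[-6,6]  new=[-6,6]  stable
  step 16. node 1  ⊔preds=[-6,6]  new=[-6,6]  stable
  step 17. node 5  ⊔preds=[-6,6]  new=[-6,6]  stable
  step 18. node 6  ⊔preds=[-6,6]  new=[-6,6]  old=[-4,5]  +wl: 1,7
  step 19. node 4  ⊔preds=[-6,6]  new=[-6,6]  stable
  step 20. node 1  ⊔preds=[-6,6]  new=[-6,6]  stable
  step 21. node 7  ⊔preds=[-6,6]  new=[-6,6]  stable

Least fixpoint reached:
  node 0: [-6,6]
  node 1: [-6,6]
  node 2: [2,3]
  node 3: [-6,6]
  node 4: [-6,6]
  node 5: [-6,6]
  node 6: [-6,6]
  node 7: [-6,6]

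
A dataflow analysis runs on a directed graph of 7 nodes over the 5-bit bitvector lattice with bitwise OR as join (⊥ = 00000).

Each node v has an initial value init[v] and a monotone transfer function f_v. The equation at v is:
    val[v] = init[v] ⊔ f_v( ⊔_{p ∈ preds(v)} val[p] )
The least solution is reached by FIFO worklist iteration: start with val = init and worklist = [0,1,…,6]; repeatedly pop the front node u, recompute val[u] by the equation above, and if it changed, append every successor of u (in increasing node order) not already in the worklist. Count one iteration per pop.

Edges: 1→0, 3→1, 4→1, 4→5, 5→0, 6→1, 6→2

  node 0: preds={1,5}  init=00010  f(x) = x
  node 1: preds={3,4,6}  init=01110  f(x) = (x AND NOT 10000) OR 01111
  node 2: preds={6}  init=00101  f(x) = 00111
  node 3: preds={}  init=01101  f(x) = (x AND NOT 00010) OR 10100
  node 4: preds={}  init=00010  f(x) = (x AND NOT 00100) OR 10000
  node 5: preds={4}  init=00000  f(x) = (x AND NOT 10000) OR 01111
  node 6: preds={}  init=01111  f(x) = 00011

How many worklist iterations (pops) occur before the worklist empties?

9

Iteration log — 9 steps:
  step 1. node 0  ⊔preds=01110  new=01110  old=00010  +wl: 
  step 2. node 1  ⊔preds=01111  new=01111  old=01110  +wl: 0
  step 3. node 2  ⊔preds=01111  new=00111  old=00101  +wl: 
  step 4. node 3  ⊔preds=00000  new=11101  old=01101  +wl: 1
  step 5. node 4  ⊔preds=00000  new=10010  old=00010  +wl: 
  step 6. node 5  ⊔preds=10010  new=01111  old=00000  +wl: 
  step 7. node 6  ⊔preds=00000  new=01111  stable
  step 8. node 0  ⊔preds=01111  new=01111  old=01110  +wl: 
  step 9. node 1  ⊔preds=11111  new=01111  stable

Least fixpoint reached:
  node 0: 01111
  node 1: 01111
  node 2: 00111
  node 3: 11101
  node 4: 10010
  node 5: 01111
  node 6: 01111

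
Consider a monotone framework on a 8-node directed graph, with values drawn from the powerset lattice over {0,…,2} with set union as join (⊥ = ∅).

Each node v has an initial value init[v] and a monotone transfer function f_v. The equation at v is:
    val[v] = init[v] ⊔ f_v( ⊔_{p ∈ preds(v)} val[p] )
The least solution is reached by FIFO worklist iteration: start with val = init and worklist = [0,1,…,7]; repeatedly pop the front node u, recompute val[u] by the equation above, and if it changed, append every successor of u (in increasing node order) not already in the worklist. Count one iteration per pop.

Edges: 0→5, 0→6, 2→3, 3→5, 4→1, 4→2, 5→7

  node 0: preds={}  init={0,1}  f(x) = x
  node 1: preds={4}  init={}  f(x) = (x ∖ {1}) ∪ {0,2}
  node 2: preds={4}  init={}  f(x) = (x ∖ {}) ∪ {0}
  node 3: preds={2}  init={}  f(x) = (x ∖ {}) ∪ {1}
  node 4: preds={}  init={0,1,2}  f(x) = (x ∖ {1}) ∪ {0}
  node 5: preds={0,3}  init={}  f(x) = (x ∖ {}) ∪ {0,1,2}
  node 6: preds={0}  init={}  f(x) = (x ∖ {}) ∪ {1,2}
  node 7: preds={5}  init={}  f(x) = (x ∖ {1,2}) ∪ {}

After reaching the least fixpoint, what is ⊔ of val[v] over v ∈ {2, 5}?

{0,1,2}

Trace (8 dequeues):
  [1] u=0 | in {} | out {0,1} | ==
  [2] u=1 | in {0,1,2} | out {0,2} | prev {} | push {}
  [3] u=2 | in {0,1,2} | out {0,1,2} | prev {} | push {}
  [4] u=3 | in {0,1,2} | out {0,1,2} | prev {} | push {}
  [5] u=4 | in {} | out {0,1,2} | ==
  [6] u=5 | in {0,1,2} | out {0,1,2} | prev {} | push {}
  [7] u=6 | in {0,1} | out {0,1,2} | prev {} | push {}
  [8] u=7 | in {0,1,2} | out {0} | prev {} | push {}

Converged values:
  [0] {0,1}
  [1] {0,2}
  [2] {0,1,2}
  [3] {0,1,2}
  [4] {0,1,2}
  [5] {0,1,2}
  [6] {0,1,2}
  [7] {0}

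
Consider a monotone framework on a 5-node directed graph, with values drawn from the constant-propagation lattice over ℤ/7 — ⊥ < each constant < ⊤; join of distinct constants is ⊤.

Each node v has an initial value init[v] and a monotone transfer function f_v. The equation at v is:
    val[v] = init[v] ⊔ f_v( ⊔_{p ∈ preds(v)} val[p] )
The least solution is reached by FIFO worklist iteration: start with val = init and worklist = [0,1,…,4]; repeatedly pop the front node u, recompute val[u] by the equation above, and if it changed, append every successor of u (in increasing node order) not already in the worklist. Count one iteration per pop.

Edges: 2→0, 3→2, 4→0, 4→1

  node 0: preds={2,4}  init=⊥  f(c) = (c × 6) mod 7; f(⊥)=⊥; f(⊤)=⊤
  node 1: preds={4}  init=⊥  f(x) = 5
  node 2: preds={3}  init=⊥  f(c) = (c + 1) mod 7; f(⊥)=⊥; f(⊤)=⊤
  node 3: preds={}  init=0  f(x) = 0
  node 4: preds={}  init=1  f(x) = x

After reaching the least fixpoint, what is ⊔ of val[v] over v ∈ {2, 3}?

⊤

Worklist (6 pops):
  #1 pop 0: in=1 → 6 (was ⊥); enqueue []
  #2 pop 1: in=1 → 5 (was ⊥); enqueue []
  #3 pop 2: in=0 → 1 (was ⊥); enqueue [0]
  #4 pop 3: in=⊥ → 0 (no change)
  #5 pop 4: in=⊥ → 1 (no change)
  #6 pop 0: in=1 → 6 (no change)

Fixpoint:
  val[0] = 6
  val[1] = 5
  val[2] = 1
  val[3] = 0
  val[4] = 1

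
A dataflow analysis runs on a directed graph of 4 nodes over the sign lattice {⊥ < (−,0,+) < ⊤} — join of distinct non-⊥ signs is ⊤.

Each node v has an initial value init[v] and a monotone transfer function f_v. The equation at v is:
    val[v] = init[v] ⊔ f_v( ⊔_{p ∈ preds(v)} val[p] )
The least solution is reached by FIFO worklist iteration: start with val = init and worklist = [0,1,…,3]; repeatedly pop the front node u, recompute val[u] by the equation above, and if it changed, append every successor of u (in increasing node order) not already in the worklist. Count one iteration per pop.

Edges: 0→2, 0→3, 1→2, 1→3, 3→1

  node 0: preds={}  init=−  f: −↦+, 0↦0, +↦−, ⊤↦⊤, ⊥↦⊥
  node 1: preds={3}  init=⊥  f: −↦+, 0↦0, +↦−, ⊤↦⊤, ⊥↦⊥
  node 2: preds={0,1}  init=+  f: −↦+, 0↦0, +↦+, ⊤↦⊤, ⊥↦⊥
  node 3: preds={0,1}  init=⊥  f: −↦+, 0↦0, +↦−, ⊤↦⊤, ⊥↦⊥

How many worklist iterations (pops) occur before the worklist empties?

Iteration log — 7 steps:
  step 1. node 0  ⊔preds=⊥  new=−  stable
  step 2. node 1  ⊔preds=⊥  new=⊥  stable
  step 3. node 2  ⊔preds=−  new=+  stable
  step 4. node 3  ⊔preds=−  new=+  old=⊥  +wl: 1
  step 5. node 1  ⊔preds=+  new=−  old=⊥  +wl: 2,3
  step 6. node 2  ⊔preds=−  new=+  stable
  step 7. node 3  ⊔preds=−  new=+  stable

Least fixpoint reached:
  node 0: −
  node 1: −
  node 2: +
  node 3: +

7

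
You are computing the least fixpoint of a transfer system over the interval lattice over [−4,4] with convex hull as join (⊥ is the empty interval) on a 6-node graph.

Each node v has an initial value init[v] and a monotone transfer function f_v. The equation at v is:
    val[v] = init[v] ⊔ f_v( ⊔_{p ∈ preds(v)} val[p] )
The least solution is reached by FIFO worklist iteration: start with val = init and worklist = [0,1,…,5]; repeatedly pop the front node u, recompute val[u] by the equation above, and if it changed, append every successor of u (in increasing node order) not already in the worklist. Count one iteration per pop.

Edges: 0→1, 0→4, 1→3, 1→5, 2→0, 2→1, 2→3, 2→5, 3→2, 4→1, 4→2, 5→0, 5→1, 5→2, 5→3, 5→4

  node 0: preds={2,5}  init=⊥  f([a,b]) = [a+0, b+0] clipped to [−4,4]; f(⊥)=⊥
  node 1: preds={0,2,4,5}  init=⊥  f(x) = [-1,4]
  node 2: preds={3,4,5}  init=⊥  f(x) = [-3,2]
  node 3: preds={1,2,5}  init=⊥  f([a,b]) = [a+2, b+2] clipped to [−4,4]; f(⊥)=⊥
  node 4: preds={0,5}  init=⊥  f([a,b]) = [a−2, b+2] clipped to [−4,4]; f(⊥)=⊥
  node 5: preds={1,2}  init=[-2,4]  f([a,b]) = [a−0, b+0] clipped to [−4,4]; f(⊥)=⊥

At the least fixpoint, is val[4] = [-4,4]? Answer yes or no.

Worklist (11 pops):
  #1 pop 0: in=[-2,4] → [-2,4] (was ⊥); enqueue []
  #2 pop 1: in=[-2,4] → [-1,4] (was ⊥); enqueue []
  #3 pop 2: in=[-2,4] → [-3,2] (was ⊥); enqueue [0,1]
  #4 pop 3: in=[-3,4] → [-1,4] (was ⊥); enqueue [2]
  #5 pop 4: in=[-2,4] → [-4,4] (was ⊥); enqueue []
  #6 pop 5: in=[-3,4] → [-3,4] (was [-2,4]); enqueue [3,4]
  #7 pop 0: in=[-3,4] → [-3,4] (was [-2,4]); enqueue []
  #8 pop 1: in=[-4,4] → [-1,4] (no change)
  #9 pop 2: in=[-4,4] → [-3,2] (no change)
  #10 pop 3: in=[-3,4] → [-1,4] (no change)
  #11 pop 4: in=[-3,4] → [-4,4] (no change)

Fixpoint:
  val[0] = [-3,4]
  val[1] = [-1,4]
  val[2] = [-3,2]
  val[3] = [-1,4]
  val[4] = [-4,4]
  val[5] = [-3,4]

yes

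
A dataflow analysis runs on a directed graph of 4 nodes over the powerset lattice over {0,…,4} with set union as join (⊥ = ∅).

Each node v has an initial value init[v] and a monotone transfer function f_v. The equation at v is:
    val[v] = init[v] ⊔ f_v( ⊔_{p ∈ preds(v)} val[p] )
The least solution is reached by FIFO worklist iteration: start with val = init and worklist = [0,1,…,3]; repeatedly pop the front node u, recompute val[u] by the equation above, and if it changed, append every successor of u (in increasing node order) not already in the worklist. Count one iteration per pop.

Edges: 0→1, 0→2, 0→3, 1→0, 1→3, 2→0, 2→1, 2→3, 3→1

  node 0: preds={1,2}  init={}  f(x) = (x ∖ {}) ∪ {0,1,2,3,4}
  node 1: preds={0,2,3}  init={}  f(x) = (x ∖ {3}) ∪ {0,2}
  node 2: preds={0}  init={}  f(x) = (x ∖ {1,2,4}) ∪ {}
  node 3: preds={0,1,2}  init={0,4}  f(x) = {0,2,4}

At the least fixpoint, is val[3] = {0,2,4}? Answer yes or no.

Trace (6 dequeues):
  [1] u=0 | in {} | out {0,1,2,3,4} | prev {} | push {}
  [2] u=1 | in {0,1,2,3,4} | out {0,1,2,4} | prev {} | push {0}
  [3] u=2 | in {0,1,2,3,4} | out {0,3} | prev {} | push {1}
  [4] u=3 | in {0,1,2,3,4} | out {0,2,4} | prev {0,4} | push {}
  [5] u=0 | in {0,1,2,3,4} | out {0,1,2,3,4} | ==
  [6] u=1 | in {0,1,2,3,4} | out {0,1,2,4} | ==

Converged values:
  [0] {0,1,2,3,4}
  [1] {0,1,2,4}
  [2] {0,3}
  [3] {0,2,4}

yes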